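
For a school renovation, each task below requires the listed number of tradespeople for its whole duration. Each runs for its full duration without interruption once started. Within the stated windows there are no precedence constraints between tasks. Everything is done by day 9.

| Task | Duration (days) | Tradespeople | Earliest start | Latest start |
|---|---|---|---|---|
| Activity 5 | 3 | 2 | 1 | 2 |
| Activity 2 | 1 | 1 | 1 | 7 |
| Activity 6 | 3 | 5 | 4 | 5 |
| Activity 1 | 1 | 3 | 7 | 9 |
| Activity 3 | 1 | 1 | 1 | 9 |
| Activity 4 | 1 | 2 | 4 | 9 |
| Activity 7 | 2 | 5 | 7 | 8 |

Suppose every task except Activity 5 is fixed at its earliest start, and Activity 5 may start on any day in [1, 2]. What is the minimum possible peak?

8

Activity 5@1: d1:4  d2:2  d3:2  d4:7  d5:5  d6:5  d7:8  d8:5  d9:0 → peak 8
Activity 5@2: d1:2  d2:2  d3:2  d4:9  d5:5  d6:5  d7:8  d8:5  d9:0 → peak 9
Best is Activity 5@1, peak 8.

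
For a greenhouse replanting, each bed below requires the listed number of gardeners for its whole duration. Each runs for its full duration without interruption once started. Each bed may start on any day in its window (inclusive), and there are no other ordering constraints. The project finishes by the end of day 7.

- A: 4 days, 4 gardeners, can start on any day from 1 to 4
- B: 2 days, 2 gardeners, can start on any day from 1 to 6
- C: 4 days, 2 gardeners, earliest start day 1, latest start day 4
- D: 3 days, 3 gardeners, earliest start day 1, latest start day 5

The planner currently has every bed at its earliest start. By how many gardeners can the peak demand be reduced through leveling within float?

5

Early-start peak: d1:11  d2:11  d3:9  d4:6  d5:0  d6:0  d7:0 ⇒ 11.
Leveled (A@1, B@1, C@3, D@5): d1:6  d2:6  d3:6  d4:6  d5:5  d6:5  d7:3 ⇒ 6.
Reduction 11 − 6 = 5.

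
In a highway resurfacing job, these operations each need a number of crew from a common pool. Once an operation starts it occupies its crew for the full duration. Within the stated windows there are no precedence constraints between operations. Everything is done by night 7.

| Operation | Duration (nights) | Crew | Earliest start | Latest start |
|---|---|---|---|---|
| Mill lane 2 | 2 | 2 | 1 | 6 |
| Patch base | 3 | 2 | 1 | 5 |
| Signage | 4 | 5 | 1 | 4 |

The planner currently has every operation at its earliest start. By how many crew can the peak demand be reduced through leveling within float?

4

Early-start peak: n1:9  n2:9  n3:7  n4:5  n5:0  n6:0  n7:0 ⇒ 9.
Leveled (Mill lane 2@1, Patch base@1, Signage@4): n1:4  n2:4  n3:2  n4:5  n5:5  n6:5  n7:5 ⇒ 5.
Reduction 9 − 5 = 4.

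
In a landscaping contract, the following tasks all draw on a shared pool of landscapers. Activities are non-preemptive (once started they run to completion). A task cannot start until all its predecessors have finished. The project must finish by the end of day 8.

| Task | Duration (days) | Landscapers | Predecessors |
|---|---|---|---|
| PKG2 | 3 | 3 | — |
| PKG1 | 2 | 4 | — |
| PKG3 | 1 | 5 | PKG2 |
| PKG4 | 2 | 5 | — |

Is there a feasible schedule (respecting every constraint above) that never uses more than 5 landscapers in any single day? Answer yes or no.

yes

Schedule PKG2@1, PKG1@4, PKG3@6, PKG4@7: d1:3  d2:3  d3:3  d4:4  d5:4  d6:5  d7:5  d8:5 — peak 5 ≤ 5.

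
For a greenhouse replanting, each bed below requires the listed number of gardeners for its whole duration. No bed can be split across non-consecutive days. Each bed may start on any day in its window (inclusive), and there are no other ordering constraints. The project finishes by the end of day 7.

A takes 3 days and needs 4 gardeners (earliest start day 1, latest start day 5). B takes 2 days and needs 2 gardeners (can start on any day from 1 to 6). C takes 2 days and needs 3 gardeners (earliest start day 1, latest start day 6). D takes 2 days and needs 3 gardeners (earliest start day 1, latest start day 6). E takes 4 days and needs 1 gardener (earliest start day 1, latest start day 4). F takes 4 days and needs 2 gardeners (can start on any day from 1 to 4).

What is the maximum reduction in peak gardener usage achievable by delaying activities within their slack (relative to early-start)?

9

Early-start peak: d1:15  d2:15  d3:7  d4:3  d5:0  d6:0  d7:0 ⇒ 15.
Leveled (A@1, B@1, C@4, D@6, E@3, F@4): d1:6  d2:6  d3:5  d4:6  d5:6  d6:6  d7:5 ⇒ 6.
Reduction 15 − 6 = 9.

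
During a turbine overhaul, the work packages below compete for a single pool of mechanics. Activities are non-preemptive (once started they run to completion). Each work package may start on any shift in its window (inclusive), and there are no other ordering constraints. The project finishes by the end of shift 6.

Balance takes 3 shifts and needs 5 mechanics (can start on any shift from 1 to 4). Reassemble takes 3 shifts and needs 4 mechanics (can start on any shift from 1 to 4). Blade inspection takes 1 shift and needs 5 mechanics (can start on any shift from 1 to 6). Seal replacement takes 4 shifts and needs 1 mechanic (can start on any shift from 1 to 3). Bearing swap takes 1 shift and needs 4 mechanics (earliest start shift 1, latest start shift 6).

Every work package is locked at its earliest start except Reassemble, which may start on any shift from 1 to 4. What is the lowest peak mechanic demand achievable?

Reassemble@1: s1:19  s2:10  s3:10  s4:1  s5:0  s6:0 → peak 19
Reassemble@2: s1:15  s2:10  s3:10  s4:5  s5:0  s6:0 → peak 15
Reassemble@3: s1:15  s2:6  s3:10  s4:5  s5:4  s6:0 → peak 15
Reassemble@4: s1:15  s2:6  s3:6  s4:5  s5:4  s6:4 → peak 15
Best is Reassemble@2, peak 15.

15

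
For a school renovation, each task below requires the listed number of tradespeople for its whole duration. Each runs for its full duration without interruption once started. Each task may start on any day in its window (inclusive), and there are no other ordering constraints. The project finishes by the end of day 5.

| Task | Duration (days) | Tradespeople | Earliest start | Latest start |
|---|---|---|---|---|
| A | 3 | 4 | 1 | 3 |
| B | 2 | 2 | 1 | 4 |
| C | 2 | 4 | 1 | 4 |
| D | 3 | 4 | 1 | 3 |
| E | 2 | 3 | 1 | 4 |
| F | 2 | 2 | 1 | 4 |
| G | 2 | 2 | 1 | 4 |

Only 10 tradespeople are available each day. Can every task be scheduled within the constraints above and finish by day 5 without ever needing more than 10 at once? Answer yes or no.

no

The minimum achievable peak is 11; 10 < 11, so no feasible schedule stays within the cap.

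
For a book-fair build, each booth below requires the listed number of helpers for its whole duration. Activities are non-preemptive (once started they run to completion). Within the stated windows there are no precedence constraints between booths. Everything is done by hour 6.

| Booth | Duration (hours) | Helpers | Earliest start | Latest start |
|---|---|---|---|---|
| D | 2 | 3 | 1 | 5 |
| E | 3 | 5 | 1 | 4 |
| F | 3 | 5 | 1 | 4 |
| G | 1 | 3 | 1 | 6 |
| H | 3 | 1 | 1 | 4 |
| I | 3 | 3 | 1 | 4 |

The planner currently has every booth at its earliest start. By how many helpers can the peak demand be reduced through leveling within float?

Early-start peak: h1:20  h2:17  h3:14  h4:0  h5:0  h6:0 ⇒ 20.
Leveled (D@1, E@1, F@4, G@3, H@1, I@4): h1:9  h2:9  h3:9  h4:8  h5:8  h6:8 ⇒ 9.
Reduction 20 − 9 = 11.

11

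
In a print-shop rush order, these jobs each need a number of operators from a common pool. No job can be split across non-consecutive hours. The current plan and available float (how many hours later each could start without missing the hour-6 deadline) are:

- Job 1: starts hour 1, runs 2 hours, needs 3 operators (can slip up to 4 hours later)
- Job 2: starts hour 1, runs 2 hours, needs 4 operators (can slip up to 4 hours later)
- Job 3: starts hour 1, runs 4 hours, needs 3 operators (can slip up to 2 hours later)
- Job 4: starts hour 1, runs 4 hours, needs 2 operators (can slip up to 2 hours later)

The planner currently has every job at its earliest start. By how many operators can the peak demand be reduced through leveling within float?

Early-start peak: h1:12  h2:12  h3:5  h4:5  h5:0  h6:0 ⇒ 12.
Leveled (Job 1@1, Job 2@5, Job 3@1, Job 4@3): h1:6  h2:6  h3:5  h4:5  h5:6  h6:6 ⇒ 6.
Reduction 12 − 6 = 6.

6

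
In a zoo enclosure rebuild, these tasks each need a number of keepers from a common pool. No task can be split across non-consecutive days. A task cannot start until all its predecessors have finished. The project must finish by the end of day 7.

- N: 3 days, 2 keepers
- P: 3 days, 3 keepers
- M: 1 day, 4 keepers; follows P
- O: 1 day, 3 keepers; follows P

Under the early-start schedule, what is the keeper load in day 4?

7

At early start, day 4 has: M, O.
Demand: 4 + 3 = 7.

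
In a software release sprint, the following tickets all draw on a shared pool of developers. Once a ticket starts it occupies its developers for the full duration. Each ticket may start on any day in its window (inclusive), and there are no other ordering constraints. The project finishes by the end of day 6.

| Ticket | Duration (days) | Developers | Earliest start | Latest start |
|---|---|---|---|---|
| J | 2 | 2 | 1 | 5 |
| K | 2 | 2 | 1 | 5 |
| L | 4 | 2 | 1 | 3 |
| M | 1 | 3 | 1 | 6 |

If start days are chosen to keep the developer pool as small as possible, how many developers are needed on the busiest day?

4

Early-start (J@1, K@1, L@1, M@1) gives peak 9: d1:9  d2:6  d3:2  d4:2  d5:0  d6:0.
Shift K→3, M→5.
Schedule J@1, K@3, L@1, M@5: d1:4  d2:4  d3:4  d4:4  d5:3  d6:0 — peak 4.
Total developer-days = 19 over 6 days ⇒ peak ≥ ⌈19/6⌉ = 4, so 4 is optimal.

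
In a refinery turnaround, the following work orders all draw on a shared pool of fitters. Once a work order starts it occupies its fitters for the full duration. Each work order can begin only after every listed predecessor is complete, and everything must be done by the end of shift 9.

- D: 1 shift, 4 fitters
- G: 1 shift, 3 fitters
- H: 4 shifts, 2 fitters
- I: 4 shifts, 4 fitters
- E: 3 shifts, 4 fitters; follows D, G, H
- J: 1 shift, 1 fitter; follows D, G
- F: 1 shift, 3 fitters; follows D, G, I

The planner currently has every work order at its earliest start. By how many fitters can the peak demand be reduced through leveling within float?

Early-start peak: s1:13  s2:7  s3:6  s4:6  s5:7  s6:4  s7:4  s8:0  s9:0 ⇒ 13.
Leveled (D@1, G@1, H@2, I@2, E@6, J@2, F@6): s1:7  s2:7  s3:6  s4:6  s5:6  s6:7  s7:4  s8:4  s9:0 ⇒ 7.
Reduction 13 − 7 = 6.

6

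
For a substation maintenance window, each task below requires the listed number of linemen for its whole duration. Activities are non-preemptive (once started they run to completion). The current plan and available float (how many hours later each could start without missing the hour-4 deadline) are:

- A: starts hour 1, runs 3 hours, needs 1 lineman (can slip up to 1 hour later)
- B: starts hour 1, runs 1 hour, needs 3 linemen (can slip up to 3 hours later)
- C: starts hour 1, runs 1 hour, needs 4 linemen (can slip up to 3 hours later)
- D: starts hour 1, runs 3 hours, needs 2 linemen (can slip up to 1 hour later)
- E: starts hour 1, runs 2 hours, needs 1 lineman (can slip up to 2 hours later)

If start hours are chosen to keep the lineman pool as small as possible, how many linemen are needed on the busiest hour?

5

Early-start (A@1, B@1, C@1, D@1, E@1) gives peak 11: h1:11  h2:4  h3:3  h4:0.
Shift B→4, D→2, E→2.
Schedule A@1, B@4, C@1, D@2, E@2: h1:5  h2:4  h3:4  h4:5 — peak 5.
Total lineman-hours = 18 over 4 hours ⇒ peak ≥ ⌈18/4⌉ = 5, so 5 is optimal.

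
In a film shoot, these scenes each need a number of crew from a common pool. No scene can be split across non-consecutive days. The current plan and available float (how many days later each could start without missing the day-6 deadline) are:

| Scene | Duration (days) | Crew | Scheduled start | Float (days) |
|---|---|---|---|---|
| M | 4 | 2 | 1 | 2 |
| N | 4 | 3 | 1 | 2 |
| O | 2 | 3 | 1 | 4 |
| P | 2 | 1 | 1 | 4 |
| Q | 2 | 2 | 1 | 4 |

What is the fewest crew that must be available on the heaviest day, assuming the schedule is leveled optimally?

6

Early-start (M@1, N@1, O@1, P@1, Q@1) gives peak 11: d1:11  d2:11  d3:5  d4:5  d5:0  d6:0.
Shift O→5, Q→5.
Schedule M@1, N@1, O@5, P@1, Q@5: d1:6  d2:6  d3:5  d4:5  d5:5  d6:5 — peak 6.
Total crew member-days = 32 over 6 days ⇒ peak ≥ ⌈32/6⌉ = 6, so 6 is optimal.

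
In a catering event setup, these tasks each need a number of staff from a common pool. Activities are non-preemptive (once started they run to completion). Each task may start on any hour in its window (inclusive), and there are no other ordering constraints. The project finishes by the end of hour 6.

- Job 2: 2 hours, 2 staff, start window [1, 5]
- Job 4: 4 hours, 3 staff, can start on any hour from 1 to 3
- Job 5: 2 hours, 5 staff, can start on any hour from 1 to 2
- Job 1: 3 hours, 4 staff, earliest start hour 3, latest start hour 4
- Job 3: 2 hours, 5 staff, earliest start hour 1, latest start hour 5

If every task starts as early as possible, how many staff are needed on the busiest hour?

15

Early-start schedule: Job 2@1, Job 4@1, Job 5@1, Job 1@3, Job 3@1.
Load per hour: hour 1: 15, hour 2: 15, hour 3: 7, hour 4: 7, hour 5: 4, hour 6: 0.
Peak is 15.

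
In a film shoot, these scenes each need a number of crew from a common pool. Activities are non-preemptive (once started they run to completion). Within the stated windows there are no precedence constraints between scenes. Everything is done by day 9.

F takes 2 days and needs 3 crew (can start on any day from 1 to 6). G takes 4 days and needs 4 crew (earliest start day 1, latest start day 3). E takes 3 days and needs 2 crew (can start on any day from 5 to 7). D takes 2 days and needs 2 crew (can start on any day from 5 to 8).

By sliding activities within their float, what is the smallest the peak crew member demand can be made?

4

Early-start (F@1, G@1, E@5, D@5) gives peak 7: d1:7  d2:7  d3:4  d4:4  d5:4  d6:4  d7:2  d8:0  d9:0.
Shift G→3, E→7, D→7.
Schedule F@1, G@3, E@7, D@7: d1:3  d2:3  d3:4  d4:4  d5:4  d6:4  d7:4  d8:4  d9:2 — peak 4.
Total crew member-days = 32 over 9 days ⇒ peak ≥ ⌈32/9⌉ = 4, so 4 is optimal.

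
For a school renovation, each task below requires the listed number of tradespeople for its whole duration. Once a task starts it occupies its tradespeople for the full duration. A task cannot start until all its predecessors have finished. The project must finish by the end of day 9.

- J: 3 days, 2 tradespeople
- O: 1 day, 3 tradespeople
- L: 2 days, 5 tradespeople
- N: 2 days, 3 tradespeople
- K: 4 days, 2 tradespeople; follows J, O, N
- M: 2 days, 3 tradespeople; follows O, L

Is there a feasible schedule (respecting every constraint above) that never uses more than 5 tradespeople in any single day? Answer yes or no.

Schedule J@1, O@1, L@4, N@2, K@6, M@6: d1:5  d2:5  d3:5  d4:5  d5:5  d6:5  d7:5  d8:2  d9:2 — peak 5 ≤ 5.

yes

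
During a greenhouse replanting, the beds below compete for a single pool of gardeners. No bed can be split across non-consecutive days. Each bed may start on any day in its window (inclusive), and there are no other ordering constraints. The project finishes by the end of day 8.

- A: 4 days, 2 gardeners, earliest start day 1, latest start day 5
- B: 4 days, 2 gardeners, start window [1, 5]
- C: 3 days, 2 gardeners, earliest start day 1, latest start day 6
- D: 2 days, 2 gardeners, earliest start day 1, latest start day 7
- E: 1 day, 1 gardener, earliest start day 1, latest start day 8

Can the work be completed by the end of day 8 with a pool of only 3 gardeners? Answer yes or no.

no

Total gardener-days = 27; over 8 days the average is 27/8 > 3, so some day must exceed 3.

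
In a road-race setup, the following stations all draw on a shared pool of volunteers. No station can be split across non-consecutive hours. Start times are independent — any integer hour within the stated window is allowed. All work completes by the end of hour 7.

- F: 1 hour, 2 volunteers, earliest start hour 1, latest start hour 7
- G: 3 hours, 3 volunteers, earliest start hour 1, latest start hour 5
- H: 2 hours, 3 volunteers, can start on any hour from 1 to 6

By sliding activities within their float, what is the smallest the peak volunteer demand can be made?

3

Early-start (F@1, G@1, H@1) gives peak 8: h1:8  h2:6  h3:3  h4:0  h5:0  h6:0  h7:0.
Shift G→2, H→5.
Schedule F@1, G@2, H@5: h1:2  h2:3  h3:3  h4:3  h5:3  h6:3  h7:0 — peak 3.
Total volunteer-hours = 17 over 7 hours ⇒ peak ≥ ⌈17/7⌉ = 3, so 3 is optimal.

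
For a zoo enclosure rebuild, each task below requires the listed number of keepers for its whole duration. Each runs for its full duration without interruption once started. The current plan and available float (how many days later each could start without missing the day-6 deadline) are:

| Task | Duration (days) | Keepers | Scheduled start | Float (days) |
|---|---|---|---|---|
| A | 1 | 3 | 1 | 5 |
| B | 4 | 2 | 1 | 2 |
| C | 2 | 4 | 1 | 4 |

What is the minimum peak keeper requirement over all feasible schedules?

5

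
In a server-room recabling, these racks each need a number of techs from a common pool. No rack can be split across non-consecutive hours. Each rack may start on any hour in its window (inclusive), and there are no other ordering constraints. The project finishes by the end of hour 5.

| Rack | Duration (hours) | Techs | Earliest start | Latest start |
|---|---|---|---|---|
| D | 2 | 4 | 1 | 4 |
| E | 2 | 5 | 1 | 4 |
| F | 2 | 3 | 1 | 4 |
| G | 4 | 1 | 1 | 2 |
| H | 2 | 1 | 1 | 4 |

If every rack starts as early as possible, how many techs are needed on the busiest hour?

14

Early-start schedule: D@1, E@1, F@1, G@1, H@1.
Load per hour: hour 1: 14, hour 2: 14, hour 3: 1, hour 4: 1, hour 5: 0.
Peak is 14.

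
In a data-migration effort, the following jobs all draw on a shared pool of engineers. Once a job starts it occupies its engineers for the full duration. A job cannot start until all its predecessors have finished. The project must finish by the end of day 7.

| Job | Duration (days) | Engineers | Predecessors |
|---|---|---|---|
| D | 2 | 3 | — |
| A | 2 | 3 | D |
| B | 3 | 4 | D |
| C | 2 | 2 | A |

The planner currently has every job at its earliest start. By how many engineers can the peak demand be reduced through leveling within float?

1

Early-start peak: d1:3  d2:3  d3:7  d4:7  d5:6  d6:2  d7:0 ⇒ 7.
Leveled (D@1, A@3, B@5, C@5): d1:3  d2:3  d3:3  d4:3  d5:6  d6:6  d7:4 ⇒ 6.
Reduction 7 − 6 = 1.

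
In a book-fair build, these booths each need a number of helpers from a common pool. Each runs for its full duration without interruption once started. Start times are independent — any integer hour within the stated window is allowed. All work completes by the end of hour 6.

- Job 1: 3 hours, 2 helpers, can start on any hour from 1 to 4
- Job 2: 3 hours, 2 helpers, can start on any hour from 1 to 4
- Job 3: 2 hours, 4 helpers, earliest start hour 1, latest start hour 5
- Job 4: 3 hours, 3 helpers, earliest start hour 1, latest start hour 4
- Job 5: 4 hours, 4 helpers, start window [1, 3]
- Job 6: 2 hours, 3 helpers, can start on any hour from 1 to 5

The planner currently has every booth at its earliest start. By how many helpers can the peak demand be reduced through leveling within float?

Early-start peak: h1:18  h2:18  h3:11  h4:4  h5:0  h6:0 ⇒ 18.
Leveled (Job 1@1, Job 2@3, Job 3@1, Job 4@4, Job 5@3, Job 6@1): h1:9  h2:9  h3:8  h4:9  h5:9  h6:7 ⇒ 9.
Reduction 18 − 9 = 9.

9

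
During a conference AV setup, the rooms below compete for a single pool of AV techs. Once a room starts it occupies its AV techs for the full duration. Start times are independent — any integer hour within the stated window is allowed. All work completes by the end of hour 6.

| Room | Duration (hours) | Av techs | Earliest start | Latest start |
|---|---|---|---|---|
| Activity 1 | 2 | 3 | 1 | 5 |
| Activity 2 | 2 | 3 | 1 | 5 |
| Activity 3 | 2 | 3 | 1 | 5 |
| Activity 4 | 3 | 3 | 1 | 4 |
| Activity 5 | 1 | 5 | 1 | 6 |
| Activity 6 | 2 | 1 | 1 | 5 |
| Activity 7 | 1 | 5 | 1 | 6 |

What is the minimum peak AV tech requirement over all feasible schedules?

Early-start (Activity 1@1, Activity 2@1, Activity 3@1, Activity 4@1, Activity 5@1, Activity 6@1, Activity 7@1) gives peak 23: h1:23  h2:13  h3:3  h4:0  h5:0  h6:0.
Shift Activity 3→3, Activity 4→3, Activity 5→5, Activity 7→6.
Schedule Activity 1@1, Activity 2@1, Activity 3@3, Activity 4@3, Activity 5@5, Activity 6@1, Activity 7@6: h1:7  h2:7  h3:6  h4:6  h5:8  h6:5 — peak 8.

8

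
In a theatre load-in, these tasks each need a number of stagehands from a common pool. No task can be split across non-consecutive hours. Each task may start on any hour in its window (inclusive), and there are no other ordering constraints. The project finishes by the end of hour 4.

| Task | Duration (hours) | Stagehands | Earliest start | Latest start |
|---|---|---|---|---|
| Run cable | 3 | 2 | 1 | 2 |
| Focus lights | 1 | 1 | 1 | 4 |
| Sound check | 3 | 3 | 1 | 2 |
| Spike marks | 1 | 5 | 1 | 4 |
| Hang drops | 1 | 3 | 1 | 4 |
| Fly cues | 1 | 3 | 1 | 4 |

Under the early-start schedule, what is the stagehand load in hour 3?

5

At early start, hour 3 has: Run cable, Sound check.
Demand: 2 + 3 = 5.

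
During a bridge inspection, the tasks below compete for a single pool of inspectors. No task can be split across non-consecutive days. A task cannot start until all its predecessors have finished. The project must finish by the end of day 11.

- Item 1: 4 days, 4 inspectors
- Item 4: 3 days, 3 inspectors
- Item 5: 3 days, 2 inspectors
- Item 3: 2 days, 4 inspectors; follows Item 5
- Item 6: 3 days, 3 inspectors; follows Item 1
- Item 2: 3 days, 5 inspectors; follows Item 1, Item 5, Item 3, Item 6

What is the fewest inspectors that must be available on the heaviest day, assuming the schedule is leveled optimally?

7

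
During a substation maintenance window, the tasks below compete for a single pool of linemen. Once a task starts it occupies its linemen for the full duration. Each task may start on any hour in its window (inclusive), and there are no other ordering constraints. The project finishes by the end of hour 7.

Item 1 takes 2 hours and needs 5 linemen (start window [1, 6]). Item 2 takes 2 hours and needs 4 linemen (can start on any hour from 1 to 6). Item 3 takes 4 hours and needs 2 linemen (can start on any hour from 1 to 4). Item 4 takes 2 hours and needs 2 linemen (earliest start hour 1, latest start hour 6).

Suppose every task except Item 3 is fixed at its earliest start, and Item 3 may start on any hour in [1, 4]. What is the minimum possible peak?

Item 3@1: h1:13  h2:13  h3:2  h4:2  h5:0  h6:0  h7:0 → peak 13
Item 3@2: h1:11  h2:13  h3:2  h4:2  h5:2  h6:0  h7:0 → peak 13
Item 3@3: h1:11  h2:11  h3:2  h4:2  h5:2  h6:2  h7:0 → peak 11
Item 3@4: h1:11  h2:11  h3:0  h4:2  h5:2  h6:2  h7:2 → peak 11
Best is Item 3@3, peak 11.

11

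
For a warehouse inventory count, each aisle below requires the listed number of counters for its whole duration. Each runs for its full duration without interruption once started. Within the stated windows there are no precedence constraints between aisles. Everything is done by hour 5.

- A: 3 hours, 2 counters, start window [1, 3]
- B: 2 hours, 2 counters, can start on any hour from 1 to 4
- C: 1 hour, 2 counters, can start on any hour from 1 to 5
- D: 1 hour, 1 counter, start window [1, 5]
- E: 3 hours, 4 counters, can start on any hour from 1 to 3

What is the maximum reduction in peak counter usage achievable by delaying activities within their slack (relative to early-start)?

5

Early-start peak: h1:11  h2:8  h3:6  h4:0  h5:0 ⇒ 11.
Leveled (A@1, B@1, C@1, D@2, E@3): h1:6  h2:5  h3:6  h4:4  h5:4 ⇒ 6.
Reduction 11 − 6 = 5.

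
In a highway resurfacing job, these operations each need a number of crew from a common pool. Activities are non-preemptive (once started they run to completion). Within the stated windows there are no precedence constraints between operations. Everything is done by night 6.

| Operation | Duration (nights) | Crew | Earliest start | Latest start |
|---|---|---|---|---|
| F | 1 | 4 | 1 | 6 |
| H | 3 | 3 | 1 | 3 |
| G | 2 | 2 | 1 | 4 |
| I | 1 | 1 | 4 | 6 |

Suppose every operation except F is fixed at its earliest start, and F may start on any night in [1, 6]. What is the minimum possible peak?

5

F@1: n1:9  n2:5  n3:3  n4:1  n5:0  n6:0 → peak 9
F@2: n1:5  n2:9  n3:3  n4:1  n5:0  n6:0 → peak 9
F@3: n1:5  n2:5  n3:7  n4:1  n5:0  n6:0 → peak 7
F@4: n1:5  n2:5  n3:3  n4:5  n5:0  n6:0 → peak 5
F@5: n1:5  n2:5  n3:3  n4:1  n5:4  n6:0 → peak 5
F@6: n1:5  n2:5  n3:3  n4:1  n5:0  n6:4 → peak 5
Best is F@4, peak 5.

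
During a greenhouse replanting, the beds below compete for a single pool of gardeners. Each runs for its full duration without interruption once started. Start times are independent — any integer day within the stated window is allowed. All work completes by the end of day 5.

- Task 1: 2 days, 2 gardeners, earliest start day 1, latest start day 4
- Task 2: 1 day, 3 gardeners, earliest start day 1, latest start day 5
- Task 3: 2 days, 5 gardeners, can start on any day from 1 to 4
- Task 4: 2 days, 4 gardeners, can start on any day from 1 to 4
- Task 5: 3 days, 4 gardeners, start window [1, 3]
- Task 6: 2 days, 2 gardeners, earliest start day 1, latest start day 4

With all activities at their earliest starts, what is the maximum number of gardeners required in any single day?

Early-start schedule: Task 1@1, Task 2@1, Task 3@1, Task 4@1, Task 5@1, Task 6@1.
Load per day: day 1: 20, day 2: 17, day 3: 4, day 4: 0, day 5: 0.
Peak is 20.

20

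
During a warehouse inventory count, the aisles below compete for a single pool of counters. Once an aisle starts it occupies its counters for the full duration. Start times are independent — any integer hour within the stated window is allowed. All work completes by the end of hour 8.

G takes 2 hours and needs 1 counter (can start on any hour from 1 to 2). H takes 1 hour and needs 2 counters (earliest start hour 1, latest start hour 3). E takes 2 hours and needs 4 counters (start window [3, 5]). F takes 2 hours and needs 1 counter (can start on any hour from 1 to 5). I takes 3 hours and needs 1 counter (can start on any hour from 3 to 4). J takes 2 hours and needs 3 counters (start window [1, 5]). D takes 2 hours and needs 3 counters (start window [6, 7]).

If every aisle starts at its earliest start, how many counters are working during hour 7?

At early start, hour 7 has: D.
Demand: 3 = 3.

3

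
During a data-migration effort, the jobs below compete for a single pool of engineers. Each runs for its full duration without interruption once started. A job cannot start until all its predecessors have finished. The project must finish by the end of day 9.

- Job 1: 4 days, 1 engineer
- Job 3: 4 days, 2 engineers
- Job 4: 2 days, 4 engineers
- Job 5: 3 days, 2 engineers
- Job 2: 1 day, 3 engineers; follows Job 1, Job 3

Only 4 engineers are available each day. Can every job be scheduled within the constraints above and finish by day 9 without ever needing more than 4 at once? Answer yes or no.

no

The minimum achievable peak is 5; 4 < 5, so no feasible schedule stays within the cap.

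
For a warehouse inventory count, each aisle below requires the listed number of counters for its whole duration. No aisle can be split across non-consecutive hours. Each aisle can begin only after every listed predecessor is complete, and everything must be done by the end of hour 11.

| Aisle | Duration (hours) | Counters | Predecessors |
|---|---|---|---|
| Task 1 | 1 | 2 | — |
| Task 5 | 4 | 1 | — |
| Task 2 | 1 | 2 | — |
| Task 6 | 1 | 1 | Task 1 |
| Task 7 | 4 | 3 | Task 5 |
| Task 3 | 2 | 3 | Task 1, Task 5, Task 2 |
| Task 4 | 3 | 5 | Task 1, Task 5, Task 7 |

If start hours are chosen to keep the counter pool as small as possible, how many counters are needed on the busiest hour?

Schedule Task 1@1, Task 5@1, Task 2@1, Task 6@2, Task 7@5, Task 3@5, Task 4@9: h1:5  h2:2  h3:1  h4:1  h5:6  h6:6  h7:3  h8:3  h9:5  h10:5  h11:5 — peak 6.

6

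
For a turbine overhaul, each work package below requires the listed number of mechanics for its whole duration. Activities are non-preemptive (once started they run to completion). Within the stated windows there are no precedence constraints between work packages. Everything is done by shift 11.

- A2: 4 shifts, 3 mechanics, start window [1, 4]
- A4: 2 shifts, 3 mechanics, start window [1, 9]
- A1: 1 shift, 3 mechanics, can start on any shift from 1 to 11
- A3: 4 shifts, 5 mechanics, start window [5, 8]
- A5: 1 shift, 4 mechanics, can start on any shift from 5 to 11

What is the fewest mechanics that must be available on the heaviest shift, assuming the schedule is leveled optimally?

Early-start (A2@1, A4@1, A1@1, A3@5, A5@5) gives peak 9: s1:9  s2:6  s3:3  s4:3  s5:9  s6:5  s7:5  s8:5  s9:0  s10:0  s11:0.
Shift A1→3, A5→9.
Schedule A2@1, A4@1, A1@3, A3@5, A5@9: s1:6  s2:6  s3:6  s4:3  s5:5  s6:5  s7:5  s8:5  s9:4  s10:0  s11:0 — peak 6.

6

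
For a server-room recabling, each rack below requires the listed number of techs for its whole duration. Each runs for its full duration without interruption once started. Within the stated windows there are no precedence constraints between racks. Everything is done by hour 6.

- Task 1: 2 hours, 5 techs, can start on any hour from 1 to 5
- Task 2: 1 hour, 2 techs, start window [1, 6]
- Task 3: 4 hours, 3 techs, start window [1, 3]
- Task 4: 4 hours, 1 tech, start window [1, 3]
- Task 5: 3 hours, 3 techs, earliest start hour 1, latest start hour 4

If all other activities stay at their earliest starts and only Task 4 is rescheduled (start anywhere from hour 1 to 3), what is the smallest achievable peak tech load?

Task 4@1: h1:14  h2:12  h3:7  h4:4  h5:0  h6:0 → peak 14
Task 4@2: h1:13  h2:12  h3:7  h4:4  h5:1  h6:0 → peak 13
Task 4@3: h1:13  h2:11  h3:7  h4:4  h5:1  h6:1 → peak 13
Best is Task 4@2, peak 13.

13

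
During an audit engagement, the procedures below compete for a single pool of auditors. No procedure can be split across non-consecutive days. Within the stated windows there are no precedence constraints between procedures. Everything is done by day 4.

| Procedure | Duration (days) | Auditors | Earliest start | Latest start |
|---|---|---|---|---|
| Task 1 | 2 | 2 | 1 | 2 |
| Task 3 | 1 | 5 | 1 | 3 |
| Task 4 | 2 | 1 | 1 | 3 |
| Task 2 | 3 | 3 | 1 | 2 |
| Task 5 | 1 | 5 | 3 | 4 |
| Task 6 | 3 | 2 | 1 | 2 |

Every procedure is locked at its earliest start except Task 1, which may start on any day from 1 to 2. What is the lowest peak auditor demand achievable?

12

Task 1@1: d1:13  d2:8  d3:10  d4:0 → peak 13
Task 1@2: d1:11  d2:8  d3:12  d4:0 → peak 12
Best is Task 1@2, peak 12.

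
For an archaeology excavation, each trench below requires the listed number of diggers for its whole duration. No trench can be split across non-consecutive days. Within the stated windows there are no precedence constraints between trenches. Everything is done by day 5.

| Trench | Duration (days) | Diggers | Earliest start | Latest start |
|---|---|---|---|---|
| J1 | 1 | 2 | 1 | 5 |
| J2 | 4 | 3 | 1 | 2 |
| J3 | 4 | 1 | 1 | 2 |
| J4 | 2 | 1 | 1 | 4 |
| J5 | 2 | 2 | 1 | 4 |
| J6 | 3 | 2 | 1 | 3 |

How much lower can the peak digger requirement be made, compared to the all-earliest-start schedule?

4

Early-start peak: d1:11  d2:9  d3:6  d4:4  d5:0 ⇒ 11.
Leveled (J1@1, J2@1, J3@2, J4@2, J5@1, J6@3): d1:7  d2:7  d3:7  d4:6  d5:3 ⇒ 7.
Reduction 11 − 7 = 4.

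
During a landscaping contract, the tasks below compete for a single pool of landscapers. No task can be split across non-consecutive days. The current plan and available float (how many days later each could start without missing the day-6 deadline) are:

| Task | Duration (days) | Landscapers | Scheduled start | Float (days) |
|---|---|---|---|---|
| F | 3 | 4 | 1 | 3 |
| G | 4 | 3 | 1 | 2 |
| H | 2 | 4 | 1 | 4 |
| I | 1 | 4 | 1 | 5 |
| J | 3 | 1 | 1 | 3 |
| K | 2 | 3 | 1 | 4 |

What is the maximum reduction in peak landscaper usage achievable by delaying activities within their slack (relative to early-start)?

Early-start peak: d1:19  d2:15  d3:8  d4:3  d5:0  d6:0 ⇒ 19.
Leveled (F@1, G@1, H@4, I@6, J@1, K@5): d1:8  d2:8  d3:8  d4:7  d5:7  d6:7 ⇒ 8.
Reduction 19 − 8 = 11.

11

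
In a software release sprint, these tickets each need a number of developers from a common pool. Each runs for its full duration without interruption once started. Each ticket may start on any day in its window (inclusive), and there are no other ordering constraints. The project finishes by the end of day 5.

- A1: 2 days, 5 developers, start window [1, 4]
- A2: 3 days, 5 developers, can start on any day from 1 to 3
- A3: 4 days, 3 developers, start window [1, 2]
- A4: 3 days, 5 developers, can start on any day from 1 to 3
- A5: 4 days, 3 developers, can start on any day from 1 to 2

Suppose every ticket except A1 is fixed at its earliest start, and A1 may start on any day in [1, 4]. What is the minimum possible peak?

16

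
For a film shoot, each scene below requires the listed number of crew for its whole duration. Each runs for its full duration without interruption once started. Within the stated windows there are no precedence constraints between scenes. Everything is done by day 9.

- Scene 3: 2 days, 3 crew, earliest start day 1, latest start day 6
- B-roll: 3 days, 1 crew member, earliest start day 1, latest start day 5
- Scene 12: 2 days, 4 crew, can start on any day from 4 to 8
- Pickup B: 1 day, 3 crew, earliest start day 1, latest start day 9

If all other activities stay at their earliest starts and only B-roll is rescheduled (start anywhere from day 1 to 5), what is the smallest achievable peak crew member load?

6

B-roll@1: d1:7  d2:4  d3:1  d4:4  d5:4  d6:0  d7:0  d8:0  d9:0 → peak 7
B-roll@2: d1:6  d2:4  d3:1  d4:5  d5:4  d6:0  d7:0  d8:0  d9:0 → peak 6
B-roll@3: d1:6  d2:3  d3:1  d4:5  d5:5  d6:0  d7:0  d8:0  d9:0 → peak 6
B-roll@4: d1:6  d2:3  d3:0  d4:5  d5:5  d6:1  d7:0  d8:0  d9:0 → peak 6
B-roll@5: d1:6  d2:3  d3:0  d4:4  d5:5  d6:1  d7:1  d8:0  d9:0 → peak 6
Best is B-roll@2, peak 6.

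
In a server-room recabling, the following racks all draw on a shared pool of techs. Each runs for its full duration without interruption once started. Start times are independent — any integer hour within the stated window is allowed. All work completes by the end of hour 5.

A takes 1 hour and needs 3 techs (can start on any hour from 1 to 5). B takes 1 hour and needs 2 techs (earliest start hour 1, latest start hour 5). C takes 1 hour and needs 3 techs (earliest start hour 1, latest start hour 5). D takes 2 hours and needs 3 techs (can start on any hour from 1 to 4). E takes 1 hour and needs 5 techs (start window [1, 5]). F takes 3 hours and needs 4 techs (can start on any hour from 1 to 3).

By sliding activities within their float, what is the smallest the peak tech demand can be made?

Early-start (A@1, B@1, C@1, D@1, E@1, F@1) gives peak 20: h1:20  h2:7  h3:4  h4:0  h5:0.
Shift C→2, D→3, E→5, F→2.
Schedule A@1, B@1, C@2, D@3, E@5, F@2: h1:5  h2:7  h3:7  h4:7  h5:5 — peak 7.
Total tech-hours = 31 over 5 hours ⇒ peak ≥ ⌈31/5⌉ = 7, so 7 is optimal.

7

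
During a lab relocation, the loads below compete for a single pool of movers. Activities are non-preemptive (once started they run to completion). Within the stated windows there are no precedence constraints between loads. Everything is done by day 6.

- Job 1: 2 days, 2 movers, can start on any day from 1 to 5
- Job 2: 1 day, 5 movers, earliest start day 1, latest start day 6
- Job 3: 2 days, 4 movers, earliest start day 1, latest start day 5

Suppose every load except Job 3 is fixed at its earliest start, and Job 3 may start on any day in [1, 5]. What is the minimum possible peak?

7

Job 3@1: d1:11  d2:6  d3:0  d4:0  d5:0  d6:0 → peak 11
Job 3@2: d1:7  d2:6  d3:4  d4:0  d5:0  d6:0 → peak 7
Job 3@3: d1:7  d2:2  d3:4  d4:4  d5:0  d6:0 → peak 7
Job 3@4: d1:7  d2:2  d3:0  d4:4  d5:4  d6:0 → peak 7
Job 3@5: d1:7  d2:2  d3:0  d4:0  d5:4  d6:4 → peak 7
Best is Job 3@2, peak 7.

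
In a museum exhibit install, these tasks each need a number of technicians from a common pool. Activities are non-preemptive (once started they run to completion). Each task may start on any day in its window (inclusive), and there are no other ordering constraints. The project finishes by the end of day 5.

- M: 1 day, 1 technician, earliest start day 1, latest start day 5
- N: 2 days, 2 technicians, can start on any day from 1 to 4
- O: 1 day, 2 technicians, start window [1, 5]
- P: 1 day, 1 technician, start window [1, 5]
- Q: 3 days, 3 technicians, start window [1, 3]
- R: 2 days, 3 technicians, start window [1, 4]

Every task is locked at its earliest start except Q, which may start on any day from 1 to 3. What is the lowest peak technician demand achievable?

Q@1: d1:12  d2:8  d3:3  d4:0  d5:0 → peak 12
Q@2: d1:9  d2:8  d3:3  d4:3  d5:0 → peak 9
Q@3: d1:9  d2:5  d3:3  d4:3  d5:3 → peak 9
Best is Q@2, peak 9.

9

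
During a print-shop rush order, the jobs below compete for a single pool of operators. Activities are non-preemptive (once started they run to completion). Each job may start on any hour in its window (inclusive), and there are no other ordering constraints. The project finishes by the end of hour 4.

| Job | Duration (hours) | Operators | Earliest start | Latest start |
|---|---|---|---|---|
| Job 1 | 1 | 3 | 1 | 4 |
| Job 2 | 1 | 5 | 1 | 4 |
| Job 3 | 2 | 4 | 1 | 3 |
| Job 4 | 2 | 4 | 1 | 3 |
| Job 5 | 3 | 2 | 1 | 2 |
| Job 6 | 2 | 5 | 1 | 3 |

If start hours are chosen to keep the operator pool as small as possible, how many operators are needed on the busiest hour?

10

Early-start (Job 1@1, Job 2@1, Job 3@1, Job 4@1, Job 5@1, Job 6@1) gives peak 23: h1:23  h2:15  h3:2  h4:0.
Shift Job 1→2, Job 3→3, Job 4→3, Job 5→2.
Schedule Job 1@2, Job 2@1, Job 3@3, Job 4@3, Job 5@2, Job 6@1: h1:10  h2:10  h3:10  h4:10 — peak 10.
Total operator-hours = 40 over 4 hours ⇒ peak ≥ ⌈40/4⌉ = 10, so 10 is optimal.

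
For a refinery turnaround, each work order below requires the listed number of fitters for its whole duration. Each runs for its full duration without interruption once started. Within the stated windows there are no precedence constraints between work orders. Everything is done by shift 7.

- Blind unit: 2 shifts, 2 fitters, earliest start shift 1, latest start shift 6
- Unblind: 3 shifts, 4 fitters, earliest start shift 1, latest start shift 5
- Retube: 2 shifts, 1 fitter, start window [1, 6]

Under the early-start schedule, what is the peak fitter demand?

7

Early-start schedule: Blind unit@1, Unblind@1, Retube@1.
Load per shift: shift 1: 7, shift 2: 7, shift 3: 4, shift 4: 0, shift 5: 0, shift 6: 0, shift 7: 0.
Peak is 7.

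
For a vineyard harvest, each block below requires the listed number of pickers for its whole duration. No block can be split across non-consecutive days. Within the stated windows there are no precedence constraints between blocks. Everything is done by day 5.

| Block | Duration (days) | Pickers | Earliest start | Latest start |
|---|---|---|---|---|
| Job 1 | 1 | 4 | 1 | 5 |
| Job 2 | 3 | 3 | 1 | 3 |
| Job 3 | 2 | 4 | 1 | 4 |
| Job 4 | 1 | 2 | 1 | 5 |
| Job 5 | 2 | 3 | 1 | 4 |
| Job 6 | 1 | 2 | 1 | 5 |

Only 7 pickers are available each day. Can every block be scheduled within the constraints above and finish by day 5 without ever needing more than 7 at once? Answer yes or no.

yes

Schedule Job 1@1, Job 2@1, Job 3@2, Job 4@4, Job 5@4, Job 6@4: d1:7  d2:7  d3:7  d4:7  d5:3 — peak 7 ≤ 7.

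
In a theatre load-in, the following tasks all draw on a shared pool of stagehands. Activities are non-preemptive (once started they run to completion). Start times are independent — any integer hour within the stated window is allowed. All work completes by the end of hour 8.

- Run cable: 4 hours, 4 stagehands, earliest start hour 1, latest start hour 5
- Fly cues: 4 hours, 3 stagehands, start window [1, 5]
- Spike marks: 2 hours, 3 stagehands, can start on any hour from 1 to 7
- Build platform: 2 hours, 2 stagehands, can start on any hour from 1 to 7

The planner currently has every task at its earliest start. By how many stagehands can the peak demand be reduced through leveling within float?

Early-start peak: h1:12  h2:12  h3:7  h4:7  h5:0  h6:0  h7:0  h8:0 ⇒ 12.
Leveled (Run cable@1, Fly cues@5, Spike marks@5, Build platform@1): h1:6  h2:6  h3:4  h4:4  h5:6  h6:6  h7:3  h8:3 ⇒ 6.
Reduction 12 − 6 = 6.

6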